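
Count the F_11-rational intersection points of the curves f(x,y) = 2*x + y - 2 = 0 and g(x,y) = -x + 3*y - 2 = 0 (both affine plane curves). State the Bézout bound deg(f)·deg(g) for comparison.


Common zeros: {(10, 4)}; count = 1; Bézout bound = 1.

deg(f) = 1, deg(g) = 1, so Bézout bound = 1.
Scan x ∈ F_11. For each x, list the y ∈ F_11 with f(x, y) ≡ 0 and those with g(x, y) ≡ 0 (mod 11); the common zeros in that column are the intersection.
  x = 0: f ≡ 0 at y ∈ {2}; g ≡ 0 at y ∈ {8}; common: ∅.
  x = 1: f ≡ 0 at y ∈ {0}; g ≡ 0 at y ∈ {1}; common: ∅.
  x = 2: f ≡ 0 at y ∈ {9}; g ≡ 0 at y ∈ {5}; common: ∅.
  x = 3: f ≡ 0 at y ∈ {7}; g ≡ 0 at y ∈ {9}; common: ∅.
  x = 4: f ≡ 0 at y ∈ {5}; g ≡ 0 at y ∈ {2}; common: ∅.
  x = 5: f ≡ 0 at y ∈ {3}; g ≡ 0 at y ∈ {6}; common: ∅.
  x = 6: f ≡ 0 at y ∈ {1}; g ≡ 0 at y ∈ {10}; common: ∅.
  x = 7: f ≡ 0 at y ∈ {10}; g ≡ 0 at y ∈ {3}; common: ∅.
  x = 8: f ≡ 0 at y ∈ {8}; g ≡ 0 at y ∈ {7}; common: ∅.
  x = 9: f ≡ 0 at y ∈ {6}; g ≡ 0 at y ∈ {0}; common: ∅.
  x = 10: f ≡ 0 at y ∈ {4}; g ≡ 0 at y ∈ {4}; common: {4}.
Collecting: common zeros = {(10, 4)}, so the count is 1.
Comparison with the Bézout bound: 1 ≤ 1 = deg(f)·deg(g), as expected for curves with no common component (the bound is attained).


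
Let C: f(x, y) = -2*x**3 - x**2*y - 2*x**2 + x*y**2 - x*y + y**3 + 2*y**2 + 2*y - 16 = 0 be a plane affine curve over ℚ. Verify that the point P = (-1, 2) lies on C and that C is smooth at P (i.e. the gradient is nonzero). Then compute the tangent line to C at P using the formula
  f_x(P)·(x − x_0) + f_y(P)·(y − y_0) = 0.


Tangent line at P: 4*x + 18*y - 32 = 0.

Step 1: f(-1, 2) = 0, so P lies on C.
Step 2: partial derivatives
  f_x(x, y) = -6*x**2 - 2*x*y - 4*x + y**2 - y, f_y(x, y) = -x**2 + 2*x*y - x + 3*y**2 + 4*y + 2.
  f_x(P) = 4, f_y(P) = 18 (gradient nonzero, so P is smooth).
Step 3: tangent line at P: 4·(x − -1) + 18·(y − 2) = 0.
Expanding: 4*x + 18*y - 32 = 0.


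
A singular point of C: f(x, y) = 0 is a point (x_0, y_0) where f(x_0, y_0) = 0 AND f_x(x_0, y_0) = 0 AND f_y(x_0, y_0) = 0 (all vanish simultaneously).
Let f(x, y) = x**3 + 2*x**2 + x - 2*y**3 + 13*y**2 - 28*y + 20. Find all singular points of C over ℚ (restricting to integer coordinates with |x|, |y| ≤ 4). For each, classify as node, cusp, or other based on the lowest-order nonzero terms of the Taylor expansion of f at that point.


Singular points: {(-1, 2)}; classification: node.

Compute partial derivatives:
  f_x = 3*x**2 + 4*x + 1.
  f_y = -6*y**2 + 26*y - 28.
Scan x_0 ∈ {−4, ..., 4}. For each x_0, f_y(x_0, y) is a polynomial in y; find its integer roots y ∈ {−4, ..., 4}, then test f_x and f at those candidates.
  x = -4: f_y(-4, y) = -6*y**2 + 26*y - 28; vanishes at y ∈ {2}. (-4, 2): f_x = 33 ≠ 0.
  x = -3: f_y(-3, y) = -6*y**2 + 26*y - 28; vanishes at y ∈ {2}. (-3, 2): f_x = 16 ≠ 0.
  x = -2: f_y(-2, y) = -6*y**2 + 26*y - 28; vanishes at y ∈ {2}. (-2, 2): f_x = 5 ≠ 0.
  x = -1: f_y(-1, y) = -6*y**2 + 26*y - 28; vanishes at y ∈ {2}. (-1, 2): f_x = 0, f = 0 — SINGULAR.
  x = 0: f_y(0, y) = -6*y**2 + 26*y - 28; vanishes at y ∈ {2}. (0, 2): f_x = 1 ≠ 0.
  x = 1: f_y(1, y) = -6*y**2 + 26*y - 28; vanishes at y ∈ {2}. (1, 2): f_x = 8 ≠ 0.
  x = 2: f_y(2, y) = -6*y**2 + 26*y - 28; vanishes at y ∈ {2}. (2, 2): f_x = 21 ≠ 0.
  x = 3: f_y(3, y) = -6*y**2 + 26*y - 28; vanishes at y ∈ {2}. (3, 2): f_x = 40 ≠ 0.
  x = 4: f_y(4, y) = -6*y**2 + 26*y - 28; vanishes at y ∈ {2}. (4, 2): f_x = 65 ≠ 0.
Only singular point on the grid: (-1, 2).
Classify: substitute x = -1 + u, y = 2 + v and expand: f = u**3 - u**2 - 2*v**3 + v**2.
No constant or linear terms (consistent with a singular point). Quadratic part: -u**2 + v**2. Cubic part: u**3 - 2*v**3.
The quadratic part v**2 - u**2 = (v − u)(v + u) splits into two distinct linear factors, so there are two distinct tangent lines y − 2 = ±(x − -1) — this is a node (ordinary double point).
Classification: node.


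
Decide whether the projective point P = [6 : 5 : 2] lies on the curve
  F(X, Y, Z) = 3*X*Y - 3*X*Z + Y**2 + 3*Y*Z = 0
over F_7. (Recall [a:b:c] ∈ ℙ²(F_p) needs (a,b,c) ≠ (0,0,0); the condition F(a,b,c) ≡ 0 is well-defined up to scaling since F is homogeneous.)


F(6,5,2) ≡ 4 (mod 7); P is NOT on the curve.

Evaluate F(6, 5, 2) term-by-term (mod 7).
  3*X*Y ↦ 3·6·5·1 = 90
  -3*X*Z ↦ -3·6·1·2 = -36
  Y**2 ↦ 1·1·25·1 = 25
  3*Y*Z ↦ 3·1·5·2 = 30
Sum: F(6, 5, 2) = (90) + (-36) + (25) + (30) = 109.
Reducing mod 7: 109 ≡ 4 (mod 7).
Since F(a, b, c) ≡ 4 ≠ 0 (mod 7), P does NOT lie on the curve.


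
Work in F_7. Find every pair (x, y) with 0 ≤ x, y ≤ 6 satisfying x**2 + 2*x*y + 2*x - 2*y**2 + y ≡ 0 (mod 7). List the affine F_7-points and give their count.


Affine F_7-points: {(0, 0), (0, 4), (3, 2), (3, 5), (4, 4), (5, 0), (5, 2), (6, 5)}; count = 8.

For each of the 49 pairs (x, y) ∈ F_7², evaluate f(x, y) mod 7. Record the zeros.
  x = 0: [0↦0, 1↦6, 2↦1, 3↦6, 4↦0, 5↦4, 6↦4]  zeros at y ∈ {0, 4}
  x = 1: [0↦3, 1↦4, 2↦1, 3↦1, 4↦4, 5↦3, 6↦5]  zeros at y ∈ ∅
  x = 2: [0↦1, 1↦4, 2↦3, 3↦5, 4↦3, 5↦4, 6↦1]  zeros at y ∈ ∅
  x = 3: [0↦1, 1↦6, 2↦0, 3↦4, 4↦4, 5↦0, 6↦6]  zeros at y ∈ {2, 5}
  x = 4: [0↦3, 1↦3, 2↦6, 3↦5, 4↦0, 5↦5, 6↦6]  zeros at y ∈ {4}
  x = 5: [0↦0, 1↦2, 2↦0, 3↦1, 4↦5, 5↦5, 6↦1]  zeros at y ∈ {0, 2}
  x = 6: [0↦6, 1↦3, 2↦3, 3↦6, 4↦5, 5↦0, 6↦5]  zeros at y ∈ {5}
Collecting zeros: affine points = {(0, 0), (0, 4), (3, 2), (3, 5), (4, 4), (5, 0), (5, 2), (6, 5)}.
Total count |C(F_7)_aff| = 8.


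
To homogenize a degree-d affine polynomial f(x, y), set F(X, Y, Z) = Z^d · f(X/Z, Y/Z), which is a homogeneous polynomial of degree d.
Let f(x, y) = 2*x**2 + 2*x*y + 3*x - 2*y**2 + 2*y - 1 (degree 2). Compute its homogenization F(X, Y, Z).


F(X, Y, Z) = 2*X**2 + 2*X*Y + 3*X*Z - 2*Y**2 + 2*Y*Z - Z**2

deg(f) = 2.
Substitute x = X/Z, y = Y/Z into f, then multiply by Z^2.
  monomial 2·x^2·y^0 ↦ 2·X^2·Y^0·Z^0.
  monomial 2·x^1·y^1 ↦ 2·X^1·Y^1·Z^0.
  monomial 3·x^1·y^0 ↦ 3·X^1·Y^0·Z^1.
  monomial -2·x^0·y^2 ↦ -2·X^0·Y^2·Z^0.
  monomial 2·x^0·y^1 ↦ 2·X^0·Y^1·Z^1.
  monomial -1·x^0·y^0 ↦ -1·X^0·Y^0·Z^2.
Collecting: F(X, Y, Z) = 2*X**2 + 2*X*Y + 3*X*Z - 2*Y**2 + 2*Y*Z - Z**2.


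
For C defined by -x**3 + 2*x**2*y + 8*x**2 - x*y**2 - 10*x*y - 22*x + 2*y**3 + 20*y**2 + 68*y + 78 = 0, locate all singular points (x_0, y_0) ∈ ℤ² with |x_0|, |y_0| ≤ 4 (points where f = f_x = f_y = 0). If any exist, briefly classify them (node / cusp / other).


Singular points: {(1, -3)}; classification: node.

Compute partial derivatives:
  f_x = -3*x**2 + 4*x*y + 16*x - y**2 - 10*y - 22.
  f_y = 2*x**2 - 2*x*y - 10*x + 6*y**2 + 40*y + 68.
Scan x_0 ∈ {−4, ..., 4}. For each x_0, f_y(x_0, y) is a polynomial in y; find its integer roots y ∈ {−4, ..., 4}, then test f_x and f at those candidates.
  x = -4: f_y(-4, y) = 6*y**2 + 48*y + 140; no integer root y with |y| ≤ 4.
  x = -3: f_y(-3, y) = 6*y**2 + 46*y + 116; no integer root y with |y| ≤ 4.
  x = -2: f_y(-2, y) = 6*y**2 + 44*y + 96; no integer root y with |y| ≤ 4.
  x = -1: f_y(-1, y) = 6*y**2 + 42*y + 80; no integer root y with |y| ≤ 4.
  x = 0: f_y(0, y) = 6*y**2 + 40*y + 68; no integer root y with |y| ≤ 4.
  x = 1: f_y(1, y) = 6*y**2 + 38*y + 60; vanishes at y ∈ {-3}. (1, -3): f_x = 0, f = 0 — SINGULAR.
  x = 2: f_y(2, y) = 6*y**2 + 36*y + 56; no integer root y with |y| ≤ 4.
  x = 3: f_y(3, y) = 6*y**2 + 34*y + 56; no integer root y with |y| ≤ 4.
  x = 4: f_y(4, y) = 6*y**2 + 32*y + 60; no integer root y with |y| ≤ 4.
Only singular point on the grid: (1, -3).
Classify: substitute x = 1 + u, y = -3 + v and expand: f = -u**3 + 2*u**2*v - u**2 - u*v**2 + 2*v**3 + v**2.
No constant or linear terms (consistent with a singular point). Quadratic part: -u**2 + v**2. Cubic part: -u**3 + 2*u**2*v - u*v**2 + 2*v**3.
The quadratic part v**2 - u**2 = (v − u)(v + u) splits into two distinct linear factors, so there are two distinct tangent lines y − -3 = ±(x − 1) — this is a node (ordinary double point).
Classification: node.


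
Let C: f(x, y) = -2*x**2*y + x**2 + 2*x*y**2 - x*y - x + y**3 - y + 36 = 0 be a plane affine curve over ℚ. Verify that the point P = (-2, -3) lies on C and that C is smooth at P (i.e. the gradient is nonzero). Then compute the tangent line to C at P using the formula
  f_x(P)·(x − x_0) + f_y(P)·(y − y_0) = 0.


Tangent line at P: -8*x + 44*y + 116 = 0.

Step 1: f(-2, -3) = 0, so P lies on C.
Step 2: partial derivatives
  f_x(x, y) = -4*x*y + 2*x + 2*y**2 - y - 1, f_y(x, y) = -2*x**2 + 4*x*y - x + 3*y**2 - 1.
  f_x(P) = -8, f_y(P) = 44 (gradient nonzero, so P is smooth).
Step 3: tangent line at P: -8·(x − -2) + 44·(y − -3) = 0.
Expanding: -8*x + 44*y + 116 = 0.


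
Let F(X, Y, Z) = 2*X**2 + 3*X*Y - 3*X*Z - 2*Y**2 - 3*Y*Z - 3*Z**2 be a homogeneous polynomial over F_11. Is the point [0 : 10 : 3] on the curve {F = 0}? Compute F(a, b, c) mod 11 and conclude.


F(0,10,3) ≡ 2 (mod 11); P is NOT on the curve.

Evaluate F(0, 10, 3) term-by-term (mod 11).
  2*X**2 ↦ 2·0·1·1 = 0
  3*X*Y ↦ 3·0·10·1 = 0
  -3*X*Z ↦ -3·0·1·3 = 0
  -2*Y**2 ↦ -2·1·100·1 = -200
  -3*Y*Z ↦ -3·1·10·3 = -90
  -3*Z**2 ↦ -3·1·1·9 = -27
Sum: F(0, 10, 3) = (0) + (0) + (0) + (-200) + (-90) + (-27) = -317.
Reducing mod 11: -317 ≡ 2 (mod 11).
Since F(a, b, c) ≡ 2 ≠ 0 (mod 11), P does NOT lie on the curve.


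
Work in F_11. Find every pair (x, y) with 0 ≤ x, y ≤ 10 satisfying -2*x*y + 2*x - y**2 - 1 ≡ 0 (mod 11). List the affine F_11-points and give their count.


Affine F_11-points: {(3, 2), (3, 3), (4, 6), (4, 8), (5, 5), (5, 7), (6, 0), (6, 10), (10, 4), (10, 9)}; count = 10.

For each of the 121 pairs (x, y) ∈ F_11², evaluate f(x, y) mod 11. Record the zeros.
  x = 0: [0↦10, 1↦9, 2↦6, 3↦1, 4↦5, 5↦7, 6↦7, 7↦5, 8↦1, 9↦6, 10↦9]  zeros at y ∈ ∅
  x = 1: [0↦1, 1↦9, 2↦4, 3↦8, 4↦10, 5↦10, 6↦8, 7↦4, 8↦9, 9↦1, 10↦2]  zeros at y ∈ ∅
  x = 2: [0↦3, 1↦9, 2↦2, 3↦4, 4↦4, 5↦2, 6↦9, 7↦3, 8↦6, 9↦7, 10↦6]  zeros at y ∈ ∅
  x = 3: [0↦5, 1↦9, 2↦0, 3↦0, 4↦9, 5↦5, 6↦10, 7↦2, 8↦3, 9↦2, 10↦10]  zeros at y ∈ {2, 3}
  x = 4: [0↦7, 1↦9, 2↦9, 3↦7, 4↦3, 5↦8, 6↦0, 7↦1, 8↦0, 9↦8, 10↦3]  zeros at y ∈ {6, 8}
  x = 5: [0↦9, 1↦9, 2↦7, 3↦3, 4↦8, 5↦0, 6↦1, 7↦0, 8↦8, 9↦3, 10↦7]  zeros at y ∈ {5, 7}
  x = 6: [0↦0, 1↦9, 2↦5, 3↦10, 4↦2, 5↦3, 6↦2, 7↦10, 8↦5, 9↦9, 10↦0]  zeros at y ∈ {0, 10}
  x = 7: [0↦2, 1↦9, 2↦3, 3↦6, 4↦7, 5↦6, 6↦3, 7↦9, 8↦2, 9↦4, 10↦4]  zeros at y ∈ ∅
  x = 8: [0↦4, 1↦9, 2↦1, 3↦2, 4↦1, 5↦9, 6↦4, 7↦8, 8↦10, 9↦10, 10↦8]  zeros at y ∈ ∅
  x = 9: [0↦6, 1↦9, 2↦10, 3↦9, 4↦6, 5↦1, 6↦5, 7↦7, 8↦7, 9↦5, 10↦1]  zeros at y ∈ ∅
  x = 10: [0↦8, 1↦9, 2↦8, 3↦5, 4↦0, 5↦4, 6↦6, 7↦6, 8↦4, 9↦0, 10↦5]  zeros at y ∈ {4, 9}
Collecting zeros: affine points = {(3, 2), (3, 3), (4, 6), (4, 8), (5, 5), (5, 7), (6, 0), (6, 10), (10, 4), (10, 9)}.
Total count |C(F_11)_aff| = 10.


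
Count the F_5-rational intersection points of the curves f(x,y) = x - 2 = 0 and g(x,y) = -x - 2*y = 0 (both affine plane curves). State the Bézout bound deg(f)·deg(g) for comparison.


Common zeros: {(2, 4)}; count = 1; Bézout bound = 1.

deg(f) = 1, deg(g) = 1, so Bézout bound = 1.
Scan x ∈ F_5. For each x, list the y ∈ F_5 with f(x, y) ≡ 0 and those with g(x, y) ≡ 0 (mod 5); the common zeros in that column are the intersection.
  x = 0: f ≡ 0 at y ∈ ∅; g ≡ 0 at y ∈ {0}; common: ∅.
  x = 1: f ≡ 0 at y ∈ ∅; g ≡ 0 at y ∈ {2}; common: ∅.
  x = 2: f ≡ 0 at y ∈ {0, 1, 2, 3, 4}; g ≡ 0 at y ∈ {4}; common: {4}.
  x = 3: f ≡ 0 at y ∈ ∅; g ≡ 0 at y ∈ {1}; common: ∅.
  x = 4: f ≡ 0 at y ∈ ∅; g ≡ 0 at y ∈ {3}; common: ∅.
Collecting: common zeros = {(2, 4)}, so the count is 1.
Comparison with the Bézout bound: 1 ≤ 1 = deg(f)·deg(g), as expected for curves with no common component (the bound is attained).


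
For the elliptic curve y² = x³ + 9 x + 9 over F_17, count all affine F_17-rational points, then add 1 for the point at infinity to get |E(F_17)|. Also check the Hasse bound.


Affine points = {(0, 3), (0, 14), (1, 6), (1, 11), (2, 1), (2, 16), (5, 3), (5, 14), (8, 7), (8, 10), (12, 3), (12, 14), (15, 0), (16, 4), (16, 13)}; affine count = 15; |E(F_17)| = 16.

Discriminant check: Δ ∝ 4a³ + 27b² = 4·9³ + 27·9² = 4·729 + 27·81 ≡ 3 (mod 17). Nonzero ⇒ E is nonsingular.
For each x ∈ F_17, compute rhs = x³ + 9·x + 9 mod 17, then count y ∈ F_17 with y² ≡ rhs.
  x = 0: rhs = 9, matching y values: 3, 14 (2 points).
  x = 1: rhs = 2, matching y values: 6, 11 (2 points).
  x = 2: rhs = 1, matching y values: 1, 16 (2 points).
  x = 3: rhs = 12, matching y values: none (0 points).
  x = 4: rhs = 7, matching y values: none (0 points).
  x = 5: rhs = 9, matching y values: 3, 14 (2 points).
  x = 6: rhs = 7, matching y values: none (0 points).
  x = 7: rhs = 7, matching y values: none (0 points).
  x = 8: rhs = 15, matching y values: 7, 10 (2 points).
  x = 9: rhs = 3, matching y values: none (0 points).
  x = 10: rhs = 11, matching y values: none (0 points).
  x = 11: rhs = 11, matching y values: none (0 points).
  x = 12: rhs = 9, matching y values: 3, 14 (2 points).
  x = 13: rhs = 11, matching y values: none (0 points).
  x = 14: rhs = 6, matching y values: none (0 points).
  x = 15: rhs = 0, matching y values: 0 (1 points).
  x = 16: rhs = 16, matching y values: 4, 13 (2 points).
Total affine count: 15.
Full point count |E(F_17)| = 15 + 1 = 16.
Hasse bound: |16 − (17+1)| = |-2| = 2 ≤ 2√17 ≈ 8.2462 ✓.


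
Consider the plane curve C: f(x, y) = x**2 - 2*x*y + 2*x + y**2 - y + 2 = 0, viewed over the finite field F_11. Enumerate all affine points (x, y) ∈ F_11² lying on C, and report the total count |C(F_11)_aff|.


Affine F_11-points: {(0, 5), (0, 7), (1, 7), (3, 1), (3, 6), (7, 6), (7, 9), (8, 1), (8, 5), (9, 9), (9, 10)}; count = 11.

For each of the 121 pairs (x, y) ∈ F_11², evaluate f(x, y) mod 11. Record the zeros.
  x = 0: [0↦2, 1↦2, 2↦4, 3↦8, 4↦3, 5↦0, 6↦10, 7↦0, 8↦3, 9↦8, 10↦4]  zeros at y ∈ {5, 7}
  x = 1: [0↦5, 1↦3, 2↦3, 3↦5, 4↦9, 5↦4, 6↦1, 7↦0, 8↦1, 9↦4, 10↦9]  zeros at y ∈ {7}
  x = 2: [0↦10, 1↦6, 2↦4, 3↦4, 4↦6, 5↦10, 6↦5, 7↦2, 8↦1, 9↦2, 10↦5]  zeros at y ∈ ∅
  x = 3: [0↦6, 1↦0, 2↦7, 3↦5, 4↦5, 5↦7, 6↦0, 7↦6, 8↦3, 9↦2, 10↦3]  zeros at y ∈ {1, 6}
  x = 4: [0↦4, 1↦7, 2↦1, 3↦8, 4↦6, 5↦6, 6↦8, 7↦1, 8↦7, 9↦4, 10↦3]  zeros at y ∈ ∅
  x = 5: [0↦4, 1↦5, 2↦8, 3↦2, 4↦9, 5↦7, 6↦7, 7↦9, 8↦2, 9↦8, 10↦5]  zeros at y ∈ ∅
  x = 6: [0↦6, 1↦5, 2↦6, 3↦9, 4↦3, 5↦10, 6↦8, 7↦8, 8↦10, 9↦3, 10↦9]  zeros at y ∈ ∅
  x = 7: [0↦10, 1↦7, 2↦6, 3↦7, 4↦10, 5↦4, 6↦0, 7↦9, 8↦9, 9↦0, 10↦4]  zeros at y ∈ {6, 9}
  x = 8: [0↦5, 1↦0, 2↦8, 3↦7, 4↦8, 5↦0, 6↦5, 7↦1, 8↦10, 9↦10, 10↦1]  zeros at y ∈ {1, 5}
  x = 9: [0↦2, 1↦6, 2↦1, 3↦9, 4↦8, 5↦9, 6↦1, 7↦6, 8↦2, 9↦0, 10↦0]  zeros at y ∈ {9, 10}
  x = 10: [0↦1, 1↦3, 2↦7, 3↦2, 4↦10, 5↦9, 6↦10, 7↦2, 8↦7, 9↦3, 10↦1]  zeros at y ∈ ∅
Collecting zeros: affine points = {(0, 5), (0, 7), (1, 7), (3, 1), (3, 6), (7, 6), (7, 9), (8, 1), (8, 5), (9, 9), (9, 10)}.
Total count |C(F_11)_aff| = 11.


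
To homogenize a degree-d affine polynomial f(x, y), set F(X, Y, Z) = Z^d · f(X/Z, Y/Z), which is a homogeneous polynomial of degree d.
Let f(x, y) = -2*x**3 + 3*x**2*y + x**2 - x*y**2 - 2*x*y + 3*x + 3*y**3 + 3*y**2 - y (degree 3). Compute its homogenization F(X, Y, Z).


F(X, Y, Z) = -2*X**3 + 3*X**2*Y + X**2*Z - X*Y**2 - 2*X*Y*Z + 3*X*Z**2 + 3*Y**3 + 3*Y**2*Z - Y*Z**2

deg(f) = 3.
Substitute x = X/Z, y = Y/Z into f, then multiply by Z^3.
  monomial -2·x^3·y^0 ↦ -2·X^3·Y^0·Z^0.
  monomial 3·x^2·y^1 ↦ 3·X^2·Y^1·Z^0.
  monomial 1·x^2·y^0 ↦ 1·X^2·Y^0·Z^1.
  monomial -1·x^1·y^2 ↦ -1·X^1·Y^2·Z^0.
  monomial -2·x^1·y^1 ↦ -2·X^1·Y^1·Z^1.
  monomial 3·x^1·y^0 ↦ 3·X^1·Y^0·Z^2.
  monomial 3·x^0·y^3 ↦ 3·X^0·Y^3·Z^0.
  monomial 3·x^0·y^2 ↦ 3·X^0·Y^2·Z^1.
  monomial -1·x^0·y^1 ↦ -1·X^0·Y^1·Z^2.
Collecting: F(X, Y, Z) = -2*X**3 + 3*X**2*Y + X**2*Z - X*Y**2 - 2*X*Y*Z + 3*X*Z**2 + 3*Y**3 + 3*Y**2*Z - Y*Z**2.


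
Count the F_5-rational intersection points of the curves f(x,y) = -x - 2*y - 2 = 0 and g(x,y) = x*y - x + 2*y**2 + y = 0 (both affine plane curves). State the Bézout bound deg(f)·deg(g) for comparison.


Common zeros: {(2, 3)}; count = 1; Bézout bound = 2.

deg(f) = 1, deg(g) = 2, so Bézout bound = 2.
Scan x ∈ F_5. For each x, list the y ∈ F_5 with f(x, y) ≡ 0 and those with g(x, y) ≡ 0 (mod 5); the common zeros in that column are the intersection.
  x = 0: f ≡ 0 at y ∈ {4}; g ≡ 0 at y ∈ {0, 2}; common: ∅.
  x = 1: f ≡ 0 at y ∈ {1}; g ≡ 0 at y ∈ ∅; common: ∅.
  x = 2: f ≡ 0 at y ∈ {3}; g ≡ 0 at y ∈ {3}; common: {3}.
  x = 3: f ≡ 0 at y ∈ {0}; g ≡ 0 at y ∈ {4}; common: ∅.
  x = 4: f ≡ 0 at y ∈ {2}; g ≡ 0 at y ∈ ∅; common: ∅.
Collecting: common zeros = {(2, 3)}, so the count is 1.
Comparison with the Bézout bound: 1 ≤ 2 = deg(f)·deg(g), as expected for curves with no common component (the affine F_5-count falls short of the bound because intersections may lie at infinity, over extension fields, or carry multiplicity).


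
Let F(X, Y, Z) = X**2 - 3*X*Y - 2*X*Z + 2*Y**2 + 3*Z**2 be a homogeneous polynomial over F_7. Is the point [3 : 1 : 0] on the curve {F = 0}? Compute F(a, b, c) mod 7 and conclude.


F(3,1,0) ≡ 2 (mod 7); P is NOT on the curve.

Evaluate F(3, 1, 0) term-by-term (mod 7).
  X**2 ↦ 1·9·1·1 = 9
  -3*X*Y ↦ -3·3·1·1 = -9
  -2*X*Z ↦ -2·3·1·0 = 0
  2*Y**2 ↦ 2·1·1·1 = 2
  3*Z**2 ↦ 3·1·1·0 = 0
Sum: F(3, 1, 0) = (9) + (-9) + (0) + (2) + (0) = 2.
Reducing mod 7: 2 ≡ 2 (mod 7).
Since F(a, b, c) ≡ 2 ≠ 0 (mod 7), P does NOT lie on the curve.


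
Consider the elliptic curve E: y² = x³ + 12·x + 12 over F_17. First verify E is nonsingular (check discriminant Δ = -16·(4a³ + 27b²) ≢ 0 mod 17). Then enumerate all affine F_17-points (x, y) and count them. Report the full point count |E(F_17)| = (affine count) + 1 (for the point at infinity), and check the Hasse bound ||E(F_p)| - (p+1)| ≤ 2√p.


Affine points = {(1, 5), (1, 12), (8, 5), (8, 12), (9, 4), (9, 13), (11, 8), (11, 9), (13, 6), (13, 11), (14, 0), (16, 4), (16, 13)}; affine count = 13; |E(F_17)| = 14.

Discriminant check: Δ ∝ 4a³ + 27b² = 4·12³ + 27·12² = 4·1728 + 27·144 ≡ 5 (mod 17). Nonzero ⇒ E is nonsingular.
For each x ∈ F_17, compute rhs = x³ + 12·x + 12 mod 17, then count y ∈ F_17 with y² ≡ rhs.
  x = 0: rhs = 12, matching y values: none (0 points).
  x = 1: rhs = 8, matching y values: 5, 12 (2 points).
  x = 2: rhs = 10, matching y values: none (0 points).
  x = 3: rhs = 7, matching y values: none (0 points).
  x = 4: rhs = 5, matching y values: none (0 points).
  x = 5: rhs = 10, matching y values: none (0 points).
  x = 6: rhs = 11, matching y values: none (0 points).
  x = 7: rhs = 14, matching y values: none (0 points).
  x = 8: rhs = 8, matching y values: 5, 12 (2 points).
  x = 9: rhs = 16, matching y values: 4, 13 (2 points).
  x = 10: rhs = 10, matching y values: none (0 points).
  x = 11: rhs = 13, matching y values: 8, 9 (2 points).
  x = 12: rhs = 14, matching y values: none (0 points).
  x = 13: rhs = 2, matching y values: 6, 11 (2 points).
  x = 14: rhs = 0, matching y values: 0 (1 points).
  x = 15: rhs = 14, matching y values: none (0 points).
  x = 16: rhs = 16, matching y values: 4, 13 (2 points).
Total affine count: 13.
Full point count |E(F_17)| = 13 + 1 = 14.
Hasse bound: |14 − (17+1)| = |-4| = 4 ≤ 2√17 ≈ 8.2462 ✓.


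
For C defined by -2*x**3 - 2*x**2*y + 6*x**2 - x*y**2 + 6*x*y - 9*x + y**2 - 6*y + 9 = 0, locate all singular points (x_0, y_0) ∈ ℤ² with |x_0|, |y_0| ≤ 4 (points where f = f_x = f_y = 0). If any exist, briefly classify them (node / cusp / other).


Singular points: {(0, 3)}; classification: cusp.

Compute partial derivatives:
  f_x = -6*x**2 - 4*x*y + 12*x - y**2 + 6*y - 9.
  f_y = -2*x**2 - 2*x*y + 6*x + 2*y - 6.
Scan x_0 ∈ {−4, ..., 4}. For each x_0, f_y(x_0, y) is a polynomial in y; find its integer roots y ∈ {−4, ..., 4}, then test f_x and f at those candidates.
  x = -4: f_y(-4, y) = 10*y - 62; no integer root y with |y| ≤ 4.
  x = -3: f_y(-3, y) = 8*y - 42; no integer root y with |y| ≤ 4.
  x = -2: f_y(-2, y) = 6*y - 26; no integer root y with |y| ≤ 4.
  x = -1: f_y(-1, y) = 4*y - 14; no integer root y with |y| ≤ 4.
  x = 0: f_y(0, y) = 2*y - 6; vanishes at y ∈ {3}. (0, 3): f_x = 0, f = 0 — SINGULAR.
  x = 1: f_y(1, y) = -2; no integer root y with |y| ≤ 4.
  x = 2: f_y(2, y) = -2*y - 2; vanishes at y ∈ {-1}. (2, -1): f_x = -8 ≠ 0.
  x = 3: f_y(3, y) = -4*y - 6; no integer root y with |y| ≤ 4.
  x = 4: f_y(4, y) = -6*y - 14; no integer root y with |y| ≤ 4.
Only singular point on the grid: (0, 3).
Classify: substitute x = 0 + u, y = 3 + v and expand: f = -2*u**3 - 2*u**2*v - u*v**2 + v**2.
No constant or linear terms (consistent with a singular point). Quadratic part: v**2. Cubic part: -2*u**3 - 2*u**2*v - u*v**2.
The quadratic part v**2 is a perfect square, so there is a single (double) tangent line v = 0, i.e. y = 3. Restricting the cubic part to that line (v = 0) leaves -2*u**3 ≠ 0, so f is not divisible by v and the branch is v² ≈ 2*u**3 to lowest order — this is a cusp.
Classification: cusp.


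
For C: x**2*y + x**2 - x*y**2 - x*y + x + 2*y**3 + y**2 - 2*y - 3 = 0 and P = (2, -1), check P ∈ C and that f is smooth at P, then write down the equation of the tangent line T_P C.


Tangent line at P: x + 8*y + 6 = 0.

Step 1: f(2, -1) = 0, so P lies on C.
Step 2: partial derivatives
  f_x(x, y) = 2*x*y + 2*x - y**2 - y + 1, f_y(x, y) = x**2 - 2*x*y - x + 6*y**2 + 2*y - 2.
  f_x(P) = 1, f_y(P) = 8 (gradient nonzero, so P is smooth).
Step 3: tangent line at P: 1·(x − 2) + 8·(y − -1) = 0.
Expanding: x + 8*y + 6 = 0.


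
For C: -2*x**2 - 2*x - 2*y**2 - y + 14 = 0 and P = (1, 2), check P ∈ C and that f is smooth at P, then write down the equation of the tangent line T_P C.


Tangent line at P: -6*x - 9*y + 24 = 0.

Step 1: f(1, 2) = 0, so P lies on C.
Step 2: partial derivatives
  f_x(x, y) = -4*x - 2, f_y(x, y) = -4*y - 1.
  f_x(P) = -6, f_y(P) = -9 (gradient nonzero, so P is smooth).
Step 3: tangent line at P: -6·(x − 1) + -9·(y − 2) = 0.
Expanding: -6*x - 9*y + 24 = 0.


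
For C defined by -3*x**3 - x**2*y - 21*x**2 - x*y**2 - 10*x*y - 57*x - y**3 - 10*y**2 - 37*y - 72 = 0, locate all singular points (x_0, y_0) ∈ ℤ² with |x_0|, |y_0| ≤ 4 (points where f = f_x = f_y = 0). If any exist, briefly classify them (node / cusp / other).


Singular points: {(-2, -3)}; classification: cusp.

Compute partial derivatives:
  f_x = -9*x**2 - 2*x*y - 42*x - y**2 - 10*y - 57.
  f_y = -x**2 - 2*x*y - 10*x - 3*y**2 - 20*y - 37.
Scan x_0 ∈ {−4, ..., 4}. For each x_0, f_y(x_0, y) is a polynomial in y; find its integer roots y ∈ {−4, ..., 4}, then test f_x and f at those candidates.
  x = -4: f_y(-4, y) = -3*y**2 - 12*y - 13; no integer root y with |y| ≤ 4.
  x = -3: f_y(-3, y) = -3*y**2 - 14*y - 16; vanishes at y ∈ {-2}. (-3, -2): f_x = -8 ≠ 0.
  x = -2: f_y(-2, y) = -3*y**2 - 16*y - 21; vanishes at y ∈ {-3}. (-2, -3): f_x = 0, f = 0 — SINGULAR.
  x = -1: f_y(-1, y) = -3*y**2 - 18*y - 28; no integer root y with |y| ≤ 4.
  x = 0: f_y(0, y) = -3*y**2 - 20*y - 37; no integer root y with |y| ≤ 4.
  x = 1: f_y(1, y) = -3*y**2 - 22*y - 48; no integer root y with |y| ≤ 4.
  x = 2: f_y(2, y) = -3*y**2 - 24*y - 61; no integer root y with |y| ≤ 4.
  x = 3: f_y(3, y) = -3*y**2 - 26*y - 76; no integer root y with |y| ≤ 4.
  x = 4: f_y(4, y) = -3*y**2 - 28*y - 93; no integer root y with |y| ≤ 4.
Only singular point on the grid: (-2, -3).
Classify: substitute x = -2 + u, y = -3 + v and expand: f = -3*u**3 - u**2*v - u*v**2 - v**3 + v**2.
No constant or linear terms (consistent with a singular point). Quadratic part: v**2. Cubic part: -3*u**3 - u**2*v - u*v**2 - v**3.
The quadratic part v**2 is a perfect square, so there is a single (double) tangent line v = 0, i.e. y = -3. Restricting the cubic part to that line (v = 0) leaves -3*u**3 ≠ 0, so f is not divisible by v and the branch is v² ≈ 3*u**3 to lowest order — this is a cusp.
Classification: cusp.


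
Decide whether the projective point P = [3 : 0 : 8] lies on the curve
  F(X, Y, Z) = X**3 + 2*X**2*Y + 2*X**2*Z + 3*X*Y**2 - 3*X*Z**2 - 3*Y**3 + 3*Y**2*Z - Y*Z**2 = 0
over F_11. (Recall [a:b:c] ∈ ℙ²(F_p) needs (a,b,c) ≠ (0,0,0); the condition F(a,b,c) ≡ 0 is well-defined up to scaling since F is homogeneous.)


F(3,0,8) ≡ 2 (mod 11); P is NOT on the curve.

Evaluate F(3, 0, 8) term-by-term (mod 11).
  X**3 ↦ 1·27·1·1 = 27
  2*X**2*Y ↦ 2·9·0·1 = 0
  2*X**2*Z ↦ 2·9·1·8 = 144
  3*X*Y**2 ↦ 3·3·0·1 = 0
  -3*X*Z**2 ↦ -3·3·1·64 = -576
  -3*Y**3 ↦ -3·1·0·1 = 0
  3*Y**2*Z ↦ 3·1·0·8 = 0
  -Y*Z**2 ↦ -1·1·0·64 = 0
Sum: F(3, 0, 8) = (27) + (0) + (144) + (0) + (-576) + (0) + (0) + (0) = -405.
Reducing mod 11: -405 ≡ 2 (mod 11).
Since F(a, b, c) ≡ 2 ≠ 0 (mod 11), P does NOT lie on the curve.


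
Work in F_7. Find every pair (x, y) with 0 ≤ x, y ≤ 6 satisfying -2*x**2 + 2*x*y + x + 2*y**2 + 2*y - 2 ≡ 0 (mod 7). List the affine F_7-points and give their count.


Affine F_7-points: {(2, 1), (2, 3), (3, 1), (3, 2), (4, 4), (4, 5), (5, 3), (5, 5)}; count = 8.

For each of the 49 pairs (x, y) ∈ F_7², evaluate f(x, y) mod 7. Record the zeros.
  x = 0: [0↦5, 1↦2, 2↦3, 3↦1, 4↦3, 5↦2, 6↦5]  zeros at y ∈ ∅
  x = 1: [0↦4, 1↦3, 2↦6, 3↦6, 4↦3, 5↦4, 6↦2]  zeros at y ∈ ∅
  x = 2: [0↦6, 1↦0, 2↦5, 3↦0, 4↦6, 5↦2, 6↦2]  zeros at y ∈ {1, 3}
  x = 3: [0↦4, 1↦0, 2↦0, 3↦4, 4↦5, 5↦3, 6↦5]  zeros at y ∈ {1, 2}
  x = 4: [0↦5, 1↦3, 2↦5, 3↦4, 4↦0, 5↦0, 6↦4]  zeros at y ∈ {4, 5}
  x = 5: [0↦2, 1↦2, 2↦6, 3↦0, 4↦5, 5↦0, 6↦6]  zeros at y ∈ {3, 5}
  x = 6: [0↦2, 1↦4, 2↦3, 3↦6, 4↦6, 5↦3, 6↦4]  zeros at y ∈ ∅
Collecting zeros: affine points = {(2, 1), (2, 3), (3, 1), (3, 2), (4, 4), (4, 5), (5, 3), (5, 5)}.
Total count |C(F_7)_aff| = 8.


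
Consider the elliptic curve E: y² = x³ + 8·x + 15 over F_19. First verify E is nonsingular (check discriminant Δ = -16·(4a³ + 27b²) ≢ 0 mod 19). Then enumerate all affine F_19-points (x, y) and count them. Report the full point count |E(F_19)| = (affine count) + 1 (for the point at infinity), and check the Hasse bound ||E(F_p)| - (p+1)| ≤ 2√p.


Affine points = {(1, 9), (1, 10), (2, 1), (2, 18), (3, 3), (3, 16), (4, 4), (4, 15), (5, 3), (5, 16), (11, 3), (11, 16), (13, 6), (13, 13), (18, 5), (18, 14)}; affine count = 16; |E(F_19)| = 17.

Discriminant check: Δ ∝ 4a³ + 27b² = 4·8³ + 27·15² = 4·512 + 27·225 ≡ 10 (mod 19). Nonzero ⇒ E is nonsingular.
For each x ∈ F_19, compute rhs = x³ + 8·x + 15 mod 19, then count y ∈ F_19 with y² ≡ rhs.
  x = 0: rhs = 15, matching y values: none (0 points).
  x = 1: rhs = 5, matching y values: 9, 10 (2 points).
  x = 2: rhs = 1, matching y values: 1, 18 (2 points).
  x = 3: rhs = 9, matching y values: 3, 16 (2 points).
  x = 4: rhs = 16, matching y values: 4, 15 (2 points).
  x = 5: rhs = 9, matching y values: 3, 16 (2 points).
  x = 6: rhs = 13, matching y values: none (0 points).
  x = 7: rhs = 15, matching y values: none (0 points).
  x = 8: rhs = 2, matching y values: none (0 points).
  x = 9: rhs = 18, matching y values: none (0 points).
  x = 10: rhs = 12, matching y values: none (0 points).
  x = 11: rhs = 9, matching y values: 3, 16 (2 points).
  x = 12: rhs = 15, matching y values: none (0 points).
  x = 13: rhs = 17, matching y values: 6, 13 (2 points).
  x = 14: rhs = 2, matching y values: none (0 points).
  x = 15: rhs = 14, matching y values: none (0 points).
  x = 16: rhs = 2, matching y values: none (0 points).
  x = 17: rhs = 10, matching y values: none (0 points).
  x = 18: rhs = 6, matching y values: 5, 14 (2 points).
Total affine count: 16.
Full point count |E(F_19)| = 16 + 1 = 17.
Hasse bound: |17 − (19+1)| = |-3| = 3 ≤ 2√19 ≈ 8.7178 ✓.


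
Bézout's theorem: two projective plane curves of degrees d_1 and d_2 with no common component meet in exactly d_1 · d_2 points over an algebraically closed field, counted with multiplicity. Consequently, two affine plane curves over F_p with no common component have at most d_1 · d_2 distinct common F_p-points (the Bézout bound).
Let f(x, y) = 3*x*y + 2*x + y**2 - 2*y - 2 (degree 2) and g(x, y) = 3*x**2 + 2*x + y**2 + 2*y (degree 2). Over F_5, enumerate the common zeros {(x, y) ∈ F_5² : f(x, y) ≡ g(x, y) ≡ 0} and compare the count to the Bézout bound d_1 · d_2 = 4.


Common zeros: {(1, 0)}; count = 1; Bézout bound = 4.

deg(f) = 2, deg(g) = 2, so Bézout bound = 4.
Scan x ∈ F_5. For each x, list the y ∈ F_5 with f(x, y) ≡ 0 and those with g(x, y) ≡ 0 (mod 5); the common zeros in that column are the intersection.
  x = 0: f ≡ 0 at y ∈ ∅; g ≡ 0 at y ∈ {0, 3}; common: ∅.
  x = 1: f ≡ 0 at y ∈ {0, 4}; g ≡ 0 at y ∈ {0, 3}; common: {0}.
  x = 2: f ≡ 0 at y ∈ ∅; g ≡ 0 at y ∈ {4}; common: ∅.
  x = 3: f ≡ 0 at y ∈ ∅; g ≡ 0 at y ∈ ∅; common: ∅.
  x = 4: f ≡ 0 at y ∈ {2, 3}; g ≡ 0 at y ∈ {4}; common: ∅.
Collecting: common zeros = {(1, 0)}, so the count is 1.
Comparison with the Bézout bound: 1 ≤ 4 = deg(f)·deg(g), as expected for curves with no common component (the affine F_5-count falls short of the bound because intersections may lie at infinity, over extension fields, or carry multiplicity).


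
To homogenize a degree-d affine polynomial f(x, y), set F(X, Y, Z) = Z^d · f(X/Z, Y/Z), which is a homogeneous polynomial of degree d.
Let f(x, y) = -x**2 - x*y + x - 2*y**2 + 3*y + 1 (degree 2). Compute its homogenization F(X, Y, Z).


F(X, Y, Z) = -X**2 - X*Y + X*Z - 2*Y**2 + 3*Y*Z + Z**2

deg(f) = 2.
Substitute x = X/Z, y = Y/Z into f, then multiply by Z^2.
  monomial -1·x^2·y^0 ↦ -1·X^2·Y^0·Z^0.
  monomial -1·x^1·y^1 ↦ -1·X^1·Y^1·Z^0.
  monomial 1·x^1·y^0 ↦ 1·X^1·Y^0·Z^1.
  monomial -2·x^0·y^2 ↦ -2·X^0·Y^2·Z^0.
  monomial 3·x^0·y^1 ↦ 3·X^0·Y^1·Z^1.
  monomial 1·x^0·y^0 ↦ 1·X^0·Y^0·Z^2.
Collecting: F(X, Y, Z) = -X**2 - X*Y + X*Z - 2*Y**2 + 3*Y*Z + Z**2.


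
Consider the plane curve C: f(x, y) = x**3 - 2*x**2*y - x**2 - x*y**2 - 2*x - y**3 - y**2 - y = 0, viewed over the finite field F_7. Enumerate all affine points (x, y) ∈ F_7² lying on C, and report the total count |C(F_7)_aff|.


Affine F_7-points: {(0, 0), (0, 2), (0, 4), (1, 3), (1, 6), (2, 0), (2, 5), (2, 6), (3, 5), (3, 6), (6, 0), (6, 2), (6, 5)}; count = 13.

For each of the 49 pairs (x, y) ∈ F_7², evaluate f(x, y) mod 7. Record the zeros.
  x = 0: [0↦0, 1↦4, 2↦0, 3↦3, 4↦0, 5↦6, 6↦1]  zeros at y ∈ {0, 2, 4}
  x = 1: [0↦5, 1↦6, 2↦4, 3↦0, 4↦2, 5↦4, 6↦0]  zeros at y ∈ {3, 6}
  x = 2: [0↦0, 1↦1, 2↦4, 3↦3, 4↦6, 5↦0, 6↦0]  zeros at y ∈ {0, 5, 6}
  x = 3: [0↦5, 1↦2, 2↦6, 3↦4, 4↦4, 5↦0, 6↦0]  zeros at y ∈ {5, 6}
  x = 4: [0↦5, 1↦1, 2↦2, 3↦2, 4↦2, 5↦3, 6↦6]  zeros at y ∈ ∅
  x = 5: [0↦6, 1↦4, 2↦5, 3↦3, 4↦6, 5↦1, 6↦3]  zeros at y ∈ ∅
  x = 6: [0↦0, 1↦3, 2↦0, 3↦6, 4↦1, 5↦0, 6↦4]  zeros at y ∈ {0, 2, 5}
Collecting zeros: affine points = {(0, 0), (0, 2), (0, 4), (1, 3), (1, 6), (2, 0), (2, 5), (2, 6), (3, 5), (3, 6), (6, 0), (6, 2), (6, 5)}.
Total count |C(F_7)_aff| = 13.


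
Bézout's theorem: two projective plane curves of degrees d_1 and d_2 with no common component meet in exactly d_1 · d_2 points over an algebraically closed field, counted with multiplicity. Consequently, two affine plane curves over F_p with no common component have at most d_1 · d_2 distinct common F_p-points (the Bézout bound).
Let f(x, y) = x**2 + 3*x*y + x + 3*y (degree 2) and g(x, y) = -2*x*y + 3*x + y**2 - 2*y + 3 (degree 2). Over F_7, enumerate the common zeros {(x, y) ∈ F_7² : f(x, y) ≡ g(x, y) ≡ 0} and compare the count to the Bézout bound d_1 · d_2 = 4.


Common zeros: {(3, 6), (6, 0)}; count = 2; Bézout bound = 4.

deg(f) = 2, deg(g) = 2, so Bézout bound = 4.
Scan x ∈ F_7. For each x, list the y ∈ F_7 with f(x, y) ≡ 0 and those with g(x, y) ≡ 0 (mod 7); the common zeros in that column are the intersection.
  x = 0: f ≡ 0 at y ∈ {0}; g ≡ 0 at y ∈ ∅; common: ∅.
  x = 1: f ≡ 0 at y ∈ {2}; g ≡ 0 at y ∈ ∅; common: ∅.
  x = 2: f ≡ 0 at y ∈ {4}; g ≡ 0 at y ∈ {3}; common: ∅.
  x = 3: f ≡ 0 at y ∈ {6}; g ≡ 0 at y ∈ {2, 6}; common: {6}.
  x = 4: f ≡ 0 at y ∈ {1}; g ≡ 0 at y ∈ ∅; common: ∅.
  x = 5: f ≡ 0 at y ∈ {3}; g ≡ 0 at y ∈ {1, 4}; common: ∅.
  x = 6: f ≡ 0 at y ∈ {0, 1, 2, 3, 4, 5, 6}; g ≡ 0 at y ∈ {0}; common: {0}.
Collecting: common zeros = {(3, 6), (6, 0)}, so the count is 2.
Comparison with the Bézout bound: 2 ≤ 4 = deg(f)·deg(g), as expected for curves with no common component (the affine F_7-count falls short of the bound because intersections may lie at infinity, over extension fields, or carry multiplicity).


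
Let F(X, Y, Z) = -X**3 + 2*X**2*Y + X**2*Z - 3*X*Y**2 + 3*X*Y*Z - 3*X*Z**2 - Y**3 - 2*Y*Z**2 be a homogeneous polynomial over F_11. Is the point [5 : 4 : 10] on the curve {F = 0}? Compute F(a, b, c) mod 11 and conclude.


F(5,4,10) ≡ 4 (mod 11); P is NOT on the curve.

Evaluate F(5, 4, 10) term-by-term (mod 11).
  -X**3 ↦ -1·125·1·1 = -125
  2*X**2*Y ↦ 2·25·4·1 = 200
  X**2*Z ↦ 1·25·1·10 = 250
  -3*X*Y**2 ↦ -3·5·16·1 = -240
  3*X*Y*Z ↦ 3·5·4·10 = 600
  -3*X*Z**2 ↦ -3·5·1·100 = -1500
  -Y**3 ↦ -1·1·64·1 = -64
  -2*Y*Z**2 ↦ -2·1·4·100 = -800
Sum: F(5, 4, 10) = (-125) + (200) + (250) + (-240) + (600) + (-1500) + (-64) + (-800) = -1679.
Reducing mod 11: -1679 ≡ 4 (mod 11).
Since F(a, b, c) ≡ 4 ≠ 0 (mod 11), P does NOT lie on the curve.


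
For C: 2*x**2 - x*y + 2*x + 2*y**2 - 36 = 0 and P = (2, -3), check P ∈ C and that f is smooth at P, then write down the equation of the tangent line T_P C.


Tangent line at P: 13*x - 14*y - 68 = 0.

Step 1: f(2, -3) = 0, so P lies on C.
Step 2: partial derivatives
  f_x(x, y) = 4*x - y + 2, f_y(x, y) = -x + 4*y.
  f_x(P) = 13, f_y(P) = -14 (gradient nonzero, so P is smooth).
Step 3: tangent line at P: 13·(x − 2) + -14·(y − -3) = 0.
Expanding: 13*x - 14*y - 68 = 0.


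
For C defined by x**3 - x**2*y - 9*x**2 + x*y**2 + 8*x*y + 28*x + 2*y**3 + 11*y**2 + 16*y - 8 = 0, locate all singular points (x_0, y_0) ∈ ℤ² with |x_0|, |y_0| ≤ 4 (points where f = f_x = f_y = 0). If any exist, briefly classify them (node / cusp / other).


Singular points: {(2, -2)}; classification: node.

Compute partial derivatives:
  f_x = 3*x**2 - 2*x*y - 18*x + y**2 + 8*y + 28.
  f_y = -x**2 + 2*x*y + 8*x + 6*y**2 + 22*y + 16.
Scan x_0 ∈ {−4, ..., 4}. For each x_0, f_y(x_0, y) is a polynomial in y; find its integer roots y ∈ {−4, ..., 4}, then test f_x and f at those candidates.
  x = -4: f_y(-4, y) = 6*y**2 + 14*y - 32; no integer root y with |y| ≤ 4.
  x = -3: f_y(-3, y) = 6*y**2 + 16*y - 17; no integer root y with |y| ≤ 4.
  x = -2: f_y(-2, y) = 6*y**2 + 18*y - 4; no integer root y with |y| ≤ 4.
  x = -1: f_y(-1, y) = 6*y**2 + 20*y + 7; no integer root y with |y| ≤ 4.
  x = 0: f_y(0, y) = 6*y**2 + 22*y + 16; vanishes at y ∈ {-1}. (0, -1): f_x = 21 ≠ 0.
  x = 1: f_y(1, y) = 6*y**2 + 24*y + 23; no integer root y with |y| ≤ 4.
  x = 2: f_y(2, y) = 6*y**2 + 26*y + 28; vanishes at y ∈ {-2}. (2, -2): f_x = 0, f = 0 — SINGULAR.
  x = 3: f_y(3, y) = 6*y**2 + 28*y + 31; no integer root y with |y| ≤ 4.
  x = 4: f_y(4, y) = 6*y**2 + 30*y + 32; no integer root y with |y| ≤ 4.
Only singular point on the grid: (2, -2).
Classify: substitute x = 2 + u, y = -2 + v and expand: f = u**3 - u**2*v - u**2 + u*v**2 + 2*v**3 + v**2.
No constant or linear terms (consistent with a singular point). Quadratic part: -u**2 + v**2. Cubic part: u**3 - u**2*v + u*v**2 + 2*v**3.
The quadratic part v**2 - u**2 = (v − u)(v + u) splits into two distinct linear factors, so there are two distinct tangent lines y − -2 = ±(x − 2) — this is a node (ordinary double point).
Classification: node.


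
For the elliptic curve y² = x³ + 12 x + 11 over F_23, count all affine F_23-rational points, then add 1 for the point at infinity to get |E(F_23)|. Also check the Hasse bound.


Affine points = {(1, 1), (1, 22), (4, 10), (4, 13), (5, 9), (5, 14), (6, 0), (7, 1), (7, 22), (10, 2), (10, 21), (11, 5), (11, 18), (13, 8), (13, 15), (14, 5), (14, 18), (15, 1), (15, 22), (21, 5), (21, 18)}; affine count = 21; |E(F_23)| = 22.

Discriminant check: Δ ∝ 4a³ + 27b² = 4·12³ + 27·11² = 4·1728 + 27·121 ≡ 13 (mod 23). Nonzero ⇒ E is nonsingular.
For each x ∈ F_23, compute rhs = x³ + 12·x + 11 mod 23, then count y ∈ F_23 with y² ≡ rhs.
  x = 0: rhs = 11, matching y values: none (0 points).
  x = 1: rhs = 1, matching y values: 1, 22 (2 points).
  x = 2: rhs = 20, matching y values: none (0 points).
  x = 3: rhs = 5, matching y values: none (0 points).
  x = 4: rhs = 8, matching y values: 10, 13 (2 points).
  x = 5: rhs = 12, matching y values: 9, 14 (2 points).
  x = 6: rhs = 0, matching y values: 0 (1 points).
  x = 7: rhs = 1, matching y values: 1, 22 (2 points).
  x = 8: rhs = 21, matching y values: none (0 points).
  x = 9: rhs = 20, matching y values: none (0 points).
  x = 10: rhs = 4, matching y values: 2, 21 (2 points).
  x = 11: rhs = 2, matching y values: 5, 18 (2 points).
  x = 12: rhs = 20, matching y values: none (0 points).
  x = 13: rhs = 18, matching y values: 8, 15 (2 points).
  x = 14: rhs = 2, matching y values: 5, 18 (2 points).
  x = 15: rhs = 1, matching y values: 1, 22 (2 points).
  x = 16: rhs = 21, matching y values: none (0 points).
  x = 17: rhs = 22, matching y values: none (0 points).
  x = 18: rhs = 10, matching y values: none (0 points).
  x = 19: rhs = 14, matching y values: none (0 points).
  x = 20: rhs = 17, matching y values: none (0 points).
  x = 21: rhs = 2, matching y values: 5, 18 (2 points).
  x = 22: rhs = 21, matching y values: none (0 points).
Total affine count: 21.
Full point count |E(F_23)| = 21 + 1 = 22.
Hasse bound: |22 − (23+1)| = |-2| = 2 ≤ 2√23 ≈ 9.5917 ✓.


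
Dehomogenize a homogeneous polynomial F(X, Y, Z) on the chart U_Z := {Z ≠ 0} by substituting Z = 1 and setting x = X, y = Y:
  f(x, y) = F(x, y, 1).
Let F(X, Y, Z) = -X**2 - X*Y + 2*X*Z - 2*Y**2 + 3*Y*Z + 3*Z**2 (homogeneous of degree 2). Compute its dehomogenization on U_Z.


f(x, y) = -x**2 - x*y + 2*x - 2*y**2 + 3*y + 3

On U_Z we set Z = 1. Each monomial c·X^i·Y^j·Z^k in F becomes c·x^i·y^j·1^k = c·x^i·y^j.
Substituting Z = 1: F(X, Y, 1) = -x**2 - x*y + 2*x - 2*y**2 + 3*y + 3.
Note: deg(f) ≤ deg(F) = 2; strict inequality happens when F is divisible by Z (lost terms).


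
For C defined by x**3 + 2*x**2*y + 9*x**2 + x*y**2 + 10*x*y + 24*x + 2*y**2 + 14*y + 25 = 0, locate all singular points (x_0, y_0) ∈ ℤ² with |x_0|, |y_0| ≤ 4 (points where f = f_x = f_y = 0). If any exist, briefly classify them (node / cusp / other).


Singular points: {(-1, -3)}; classification: cusp.

Compute partial derivatives:
  f_x = 3*x**2 + 4*x*y + 18*x + y**2 + 10*y + 24.
  f_y = 2*x**2 + 2*x*y + 10*x + 4*y + 14.
Scan x_0 ∈ {−4, ..., 4}. For each x_0, f_y(x_0, y) is a polynomial in y; find its integer roots y ∈ {−4, ..., 4}, then test f_x and f at those candidates.
  x = -4: f_y(-4, y) = 6 - 4*y; no integer root y with |y| ≤ 4.
  x = -3: f_y(-3, y) = 2 - 2*y; vanishes at y ∈ {1}. (-3, 1): f_x = -4 ≠ 0.
  x = -2: f_y(-2, y) = 2; no integer root y with |y| ≤ 4.
  x = -1: f_y(-1, y) = 2*y + 6; vanishes at y ∈ {-3}. (-1, -3): f_x = 0, f = 0 — SINGULAR.
  x = 0: f_y(0, y) = 4*y + 14; no integer root y with |y| ≤ 4.
  x = 1: f_y(1, y) = 6*y + 26; no integer root y with |y| ≤ 4.
  x = 2: f_y(2, y) = 8*y + 42; no integer root y with |y| ≤ 4.
  x = 3: f_y(3, y) = 10*y + 62; no integer root y with |y| ≤ 4.
  x = 4: f_y(4, y) = 12*y + 86; no integer root y with |y| ≤ 4.
Only singular point on the grid: (-1, -3).
Classify: substitute x = -1 + u, y = -3 + v and expand: f = u**3 + 2*u**2*v + u*v**2 + v**2.
No constant or linear terms (consistent with a singular point). Quadratic part: v**2. Cubic part: u**3 + 2*u**2*v + u*v**2.
The quadratic part v**2 is a perfect square, so there is a single (double) tangent line v = 0, i.e. y = -3. Restricting the cubic part to that line (v = 0) leaves u**3 ≠ 0, so f is not divisible by v and the branch is v² ≈ -u**3 to lowest order — this is a cusp.
Classification: cusp.
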